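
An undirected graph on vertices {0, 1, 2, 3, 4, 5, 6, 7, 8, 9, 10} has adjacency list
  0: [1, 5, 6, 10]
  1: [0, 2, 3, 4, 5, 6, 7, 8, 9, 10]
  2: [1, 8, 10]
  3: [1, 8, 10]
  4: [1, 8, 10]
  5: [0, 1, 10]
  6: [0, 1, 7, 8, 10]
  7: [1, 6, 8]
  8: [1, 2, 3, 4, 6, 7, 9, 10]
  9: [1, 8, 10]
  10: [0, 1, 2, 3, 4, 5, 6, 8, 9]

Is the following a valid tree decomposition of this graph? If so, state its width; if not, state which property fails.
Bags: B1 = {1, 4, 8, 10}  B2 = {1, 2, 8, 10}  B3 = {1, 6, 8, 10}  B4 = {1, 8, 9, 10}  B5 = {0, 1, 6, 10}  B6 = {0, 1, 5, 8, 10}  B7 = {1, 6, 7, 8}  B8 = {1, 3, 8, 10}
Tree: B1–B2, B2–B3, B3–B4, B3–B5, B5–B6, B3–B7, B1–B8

A tree decomposition must satisfy three properties: every vertex lies in some bag; for every edge, both endpoints lie together in some bag; and for every vertex, the bags containing it form a connected subtree. Here bags containing vertex 8 are not connected in the tree, so the decomposition is invalid.

No — bags containing vertex 8 are not connected in the tree.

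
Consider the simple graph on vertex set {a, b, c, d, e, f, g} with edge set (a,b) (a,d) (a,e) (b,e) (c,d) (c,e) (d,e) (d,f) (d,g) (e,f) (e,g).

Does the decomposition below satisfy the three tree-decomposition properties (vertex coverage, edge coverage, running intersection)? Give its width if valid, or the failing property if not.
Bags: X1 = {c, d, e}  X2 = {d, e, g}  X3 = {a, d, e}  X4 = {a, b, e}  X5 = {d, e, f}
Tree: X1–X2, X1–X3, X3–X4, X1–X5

Checking the three conditions: (i) the bags cover all of {a, b, c, d, e, f, g}; (ii) for each edge, some bag contains both endpoints; (iii) the bags containing any fixed vertex form a subtree. All hold, so the decomposition is valid with width 3 − 1 = 2.

Yes; width 2.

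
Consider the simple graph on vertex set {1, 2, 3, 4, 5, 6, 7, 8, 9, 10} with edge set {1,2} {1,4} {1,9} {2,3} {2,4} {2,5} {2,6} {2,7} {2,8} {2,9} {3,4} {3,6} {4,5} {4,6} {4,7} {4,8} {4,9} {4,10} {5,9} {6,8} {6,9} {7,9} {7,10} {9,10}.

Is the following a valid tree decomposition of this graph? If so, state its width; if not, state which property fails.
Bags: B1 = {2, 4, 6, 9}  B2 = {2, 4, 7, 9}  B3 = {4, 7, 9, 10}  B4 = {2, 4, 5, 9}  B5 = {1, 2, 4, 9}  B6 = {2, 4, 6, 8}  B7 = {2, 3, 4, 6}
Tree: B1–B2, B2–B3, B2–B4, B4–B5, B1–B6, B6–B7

Yes; width 3.

Every vertex of G appears in some bag (union = {1, 2, 3, 4, 5, 6, 7, 8, 9, 10}); every edge is covered by a bag; and for each vertex v the set of bags containing v is connected in the bag tree. The decomposition is therefore valid. The largest bag has 4 vertices, so the width is 3.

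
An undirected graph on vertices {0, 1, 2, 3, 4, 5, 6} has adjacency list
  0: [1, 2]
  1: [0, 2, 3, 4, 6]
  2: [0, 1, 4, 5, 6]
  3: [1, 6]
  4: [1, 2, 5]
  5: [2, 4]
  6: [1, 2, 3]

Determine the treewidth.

A width-2 tree decomposition is:
Bags: B1 = {1, 2, 6}  B2 = {1, 3, 6}  B3 = {1, 2, 4}  B4 = {2, 4, 5}  B5 = {0, 1, 2}
Tree: B1–B2, B1–B3, B3–B4, B3–B5
Every bag has size at most 3, so the width is 3 − 1 = 2 and tw(G) ≤ 2. Conversely, {0, 1, 2} is a clique of size 3, and the vertices of any clique must share a bag in every tree decomposition; so some bag has ≥ 3 vertices and tw(G) ≥ 2. The upper and lower bounds meet at 2, so that is the treewidth.

2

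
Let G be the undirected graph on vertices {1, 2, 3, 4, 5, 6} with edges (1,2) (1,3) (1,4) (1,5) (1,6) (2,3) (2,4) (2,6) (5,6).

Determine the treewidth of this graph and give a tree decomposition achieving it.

Treewidth 2.
Bags: B1 = {1, 2, 3}  B2 = {1, 2, 6}  B3 = {1, 5, 6}  B4 = {1, 2, 4}
Tree: B1–B2, B2–B3, B1–B4

Every bag has size at most 3, so the width is 3 − 1 = 2 and tw(G) ≤ 2. On the other hand G contains the 3-clique {1, 2, 3}. A clique must lie in a single bag of any decomposition, so no decomposition can have width below 2. Therefore the treewidth is 2.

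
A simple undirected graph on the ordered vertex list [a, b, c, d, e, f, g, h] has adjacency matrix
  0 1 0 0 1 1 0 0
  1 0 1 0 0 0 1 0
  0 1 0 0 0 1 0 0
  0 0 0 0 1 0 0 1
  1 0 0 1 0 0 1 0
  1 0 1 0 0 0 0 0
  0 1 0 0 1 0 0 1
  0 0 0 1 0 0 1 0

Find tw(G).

A width-2 tree decomposition is:
Bags: B1 = {d, e, h}  B2 = {e, g, h}  B3 = {a, e, g}  B4 = {a, b, g}  B5 = {a, b, f}  B6 = {b, c, f}
Tree: B1–B2, B2–B3, B3–B4, B4–B5, B5–B6
Every bag has size at most 3, so the width is 3 − 1 = 2 and tw(G) ≤ 2. The edges d–h–g–e–d form a cycle, so G is not a tree and its treewidth is at least 2. Therefore the treewidth is 2.

2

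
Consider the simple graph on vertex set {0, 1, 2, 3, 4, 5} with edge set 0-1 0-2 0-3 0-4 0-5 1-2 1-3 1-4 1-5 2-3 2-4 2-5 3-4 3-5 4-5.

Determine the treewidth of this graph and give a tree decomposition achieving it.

With just one bag of size 6, the width is 6 − 1 = 5, so tw(G) ≤ 5. For the lower bound, the 6 vertices {0, 1, 2, 3, 4, 5} are pairwise adjacent, and any tree decomposition puts a clique entirely inside one bag — forcing width ≥ 5. Hence tw(G) = 5 exactly.

Treewidth 5.
One such decomposition:
Bags: B1 = {0, 1, 2, 3, 4, 5}
Tree: (single bag)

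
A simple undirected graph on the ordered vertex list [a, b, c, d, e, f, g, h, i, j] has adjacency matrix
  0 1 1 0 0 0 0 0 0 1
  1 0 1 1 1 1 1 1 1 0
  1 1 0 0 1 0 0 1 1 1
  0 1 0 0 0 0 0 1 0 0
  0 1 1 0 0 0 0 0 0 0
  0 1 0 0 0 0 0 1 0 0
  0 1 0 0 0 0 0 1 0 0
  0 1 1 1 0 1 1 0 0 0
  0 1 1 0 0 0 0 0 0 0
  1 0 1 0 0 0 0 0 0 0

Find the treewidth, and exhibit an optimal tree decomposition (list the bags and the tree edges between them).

Treewidth 2.
Bags: B1 = {b, c, i}  B2 = {b, c, e}  B3 = {a, b, c}  B4 = {b, c, h}  B5 = {b, g, h}  B6 = {b, d, h}  B7 = {b, f, h}  B8 = {a, c, j}
Tree: B1–B2, B1–B3, B3–B4, B4–B5, B4–B6, B4–B7, B3–B8

The largest bag has 3 vertices, giving width 2; this decomposition certifies tw(G) ≤ 2. On the other hand G contains the 3-clique {a, c, j}. A clique must lie in a single bag of any decomposition, so no decomposition can have width below 2. The upper and lower bounds meet at 2, so that is the treewidth.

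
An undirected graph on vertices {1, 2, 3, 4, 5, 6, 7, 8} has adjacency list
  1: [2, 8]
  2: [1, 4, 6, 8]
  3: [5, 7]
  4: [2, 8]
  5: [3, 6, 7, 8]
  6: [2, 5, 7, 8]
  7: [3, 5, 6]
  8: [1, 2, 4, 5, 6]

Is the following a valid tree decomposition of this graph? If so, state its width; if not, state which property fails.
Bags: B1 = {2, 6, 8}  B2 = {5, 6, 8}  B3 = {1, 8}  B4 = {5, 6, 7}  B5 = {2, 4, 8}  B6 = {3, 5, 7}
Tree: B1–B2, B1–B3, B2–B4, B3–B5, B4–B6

No — edge (2,1) lies in no bag.

A tree decomposition must satisfy three properties: every vertex lies in some bag; for every edge, both endpoints lie together in some bag; and for every vertex, the bags containing it form a connected subtree. Here edge (2,1) lies in no bag, so the decomposition is invalid.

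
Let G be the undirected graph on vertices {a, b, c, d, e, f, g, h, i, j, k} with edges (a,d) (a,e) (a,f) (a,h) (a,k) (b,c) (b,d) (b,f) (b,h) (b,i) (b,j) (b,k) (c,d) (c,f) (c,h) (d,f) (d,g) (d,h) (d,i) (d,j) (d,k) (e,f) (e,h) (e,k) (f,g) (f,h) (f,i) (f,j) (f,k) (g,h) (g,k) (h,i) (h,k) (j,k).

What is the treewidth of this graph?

4

A width-4 tree decomposition is:
Bags: B1 = {a, d, f, h, k}  B2 = {a, e, f, h, k}  B3 = {b, d, f, h, k}  B4 = {d, f, g, h, k}  B5 = {b, d, f, h, i}  B6 = {b, d, f, j, k}  B7 = {b, c, d, f, h}
Tree: B1–B2, B1–B3, B3–B4, B3–B5, B3–B6, B3–B7
The largest bag has 5 vertices, giving width 4; this decomposition certifies tw(G) ≤ 4. On the other hand G contains the 5-clique {b, d, f, j, k}. A clique must lie in a single bag of any decomposition, so no decomposition can have width below 4. Combining the bounds, tw(G) = 4.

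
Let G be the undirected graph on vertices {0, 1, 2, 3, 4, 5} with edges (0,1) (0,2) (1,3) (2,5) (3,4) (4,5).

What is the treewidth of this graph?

A width-2 tree decomposition is:
Bags: B1 = {0, 2, 5}  B2 = {0, 1, 5}  B3 = {1, 3, 5}  B4 = {3, 4, 5}
Tree: B1–B2, B2–B3, B3–B4
The largest bag has 3 vertices, giving width 2; this decomposition certifies tw(G) ≤ 2. For the lower bound, G contains the cycle 5–2–0–1–3–4–5, so G is not a forest; only forests have treewidth ≤ 1, hence tw(G) ≥ 2. Hence tw(G) = 2 exactly.

2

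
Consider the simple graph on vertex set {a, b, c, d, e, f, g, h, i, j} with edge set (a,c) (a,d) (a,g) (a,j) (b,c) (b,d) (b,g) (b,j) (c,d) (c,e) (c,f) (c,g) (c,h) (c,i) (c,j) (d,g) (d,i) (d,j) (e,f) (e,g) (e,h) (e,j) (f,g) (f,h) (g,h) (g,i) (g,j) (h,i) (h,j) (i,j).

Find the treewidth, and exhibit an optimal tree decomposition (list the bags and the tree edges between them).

Each bag holds 5 vertices, so the decomposition has width 4, which upper-bounds the treewidth. On the other hand G contains the 5-clique {a, c, d, g, j}. A clique must lie in a single bag of any decomposition, so no decomposition can have width below 4. Hence tw(G) = 4 exactly.

Treewidth 4.
One optimal decomposition is:
Bags: B1 = {c, d, g, i, j}  B2 = {c, g, h, i, j}  B3 = {c, e, g, h, j}  B4 = {b, c, d, g, j}  B5 = {c, e, f, g, h}  B6 = {a, c, d, g, j}
Tree: B1–B2, B2–B3, B1–B4, B3–B5, B1–B6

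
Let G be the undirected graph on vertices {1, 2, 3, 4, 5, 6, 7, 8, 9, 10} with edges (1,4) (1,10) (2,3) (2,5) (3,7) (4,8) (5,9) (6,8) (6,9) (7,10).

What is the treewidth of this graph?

2

A width-2 tree decomposition is:
Bags: B1 = {1, 4, 8}  B2 = {1, 8, 10}  B3 = {7, 8, 10}  B4 = {3, 7, 8}  B5 = {2, 3, 8}  B6 = {2, 5, 8}  B7 = {5, 8, 9}  B8 = {6, 8, 9}
Tree: B1–B2, B2–B3, B3–B4, B4–B5, B5–B6, B6–B7, B7–B8
Every bag has size at most 3, so the width is 3 − 1 = 2 and tw(G) ≤ 2. For the lower bound, G contains the cycle 8–4–1–10–7–3–2–5–9–6–8, so G is not a forest; only forests have treewidth ≤ 1, hence tw(G) ≥ 2. Therefore the treewidth is 2.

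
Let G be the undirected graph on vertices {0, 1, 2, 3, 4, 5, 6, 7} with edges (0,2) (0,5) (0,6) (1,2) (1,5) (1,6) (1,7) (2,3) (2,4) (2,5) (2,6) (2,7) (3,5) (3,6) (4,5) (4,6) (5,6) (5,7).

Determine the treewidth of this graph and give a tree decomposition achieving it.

The largest bag has 4 vertices, giving width 3; this decomposition certifies tw(G) ≤ 3. Conversely, {0, 2, 5, 6} is a clique of size 4, and the vertices of any clique must share a bag in every tree decomposition; so some bag has ≥ 4 vertices and tw(G) ≥ 3. Hence tw(G) = 3 exactly.

Treewidth 3.
One optimal decomposition is:
Bags: B1 = {2, 3, 5, 6}  B2 = {1, 2, 5, 6}  B3 = {1, 2, 5, 7}  B4 = {0, 2, 5, 6}  B5 = {2, 4, 5, 6}
Tree: B1–B2, B2–B3, B1–B4, B1–B5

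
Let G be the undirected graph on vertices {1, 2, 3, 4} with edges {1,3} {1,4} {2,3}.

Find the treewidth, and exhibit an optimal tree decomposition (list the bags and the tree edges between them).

Treewidth 1.
One optimal decomposition is:
Bags: B1 = {1, 4}  B2 = {1, 3}  B3 = {2, 3}
Tree: B1–B2, B2–B3

Each bag holds 2 vertices, so the decomposition has width 1, which upper-bounds the treewidth. Any graph with an edge has treewidth ≥ 1, and G has the edge 4–1. Therefore the treewidth is 1.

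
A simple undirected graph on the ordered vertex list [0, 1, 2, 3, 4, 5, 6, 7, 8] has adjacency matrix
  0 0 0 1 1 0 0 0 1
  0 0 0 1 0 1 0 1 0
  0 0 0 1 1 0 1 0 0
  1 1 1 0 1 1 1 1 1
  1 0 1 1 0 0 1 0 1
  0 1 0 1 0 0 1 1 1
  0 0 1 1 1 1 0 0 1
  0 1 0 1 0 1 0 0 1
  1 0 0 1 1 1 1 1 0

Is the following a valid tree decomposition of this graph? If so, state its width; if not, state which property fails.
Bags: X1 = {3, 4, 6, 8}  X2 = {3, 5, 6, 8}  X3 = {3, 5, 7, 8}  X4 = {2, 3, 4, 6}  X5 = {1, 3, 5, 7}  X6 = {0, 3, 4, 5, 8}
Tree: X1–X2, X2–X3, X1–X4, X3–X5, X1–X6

A tree decomposition must satisfy three properties: every vertex lies in some bag; for every edge, both endpoints lie together in some bag; and for every vertex, the bags containing it form a connected subtree. Here bags containing vertex 5 are not connected in the tree, so the decomposition is invalid.

No — bags containing vertex 5 are not connected in the tree.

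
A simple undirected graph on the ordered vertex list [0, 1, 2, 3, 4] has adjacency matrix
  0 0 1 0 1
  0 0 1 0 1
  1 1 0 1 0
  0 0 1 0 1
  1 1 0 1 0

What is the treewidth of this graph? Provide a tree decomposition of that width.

Each bag holds 3 vertices, so the decomposition has width 2, which upper-bounds the treewidth. For the lower bound, G contains the cycle 3–2–0–4–3, so G is not a forest; only forests have treewidth ≤ 1, hence tw(G) ≥ 2. Therefore the treewidth is 2.

Treewidth 2.
One optimal decomposition is:
Bags: B1 = {2, 3, 4}  B2 = {0, 2, 4}  B3 = {1, 2, 4}
Tree: B1–B2, B2–B3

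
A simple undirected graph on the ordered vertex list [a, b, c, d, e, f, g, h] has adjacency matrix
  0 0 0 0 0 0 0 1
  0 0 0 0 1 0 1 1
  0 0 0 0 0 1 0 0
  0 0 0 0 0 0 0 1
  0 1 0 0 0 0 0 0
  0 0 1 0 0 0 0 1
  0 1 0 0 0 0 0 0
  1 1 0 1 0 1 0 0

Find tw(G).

A width-1 tree decomposition is:
Bags: B1 = {b, h}  B2 = {b, g}  B3 = {d, h}  B4 = {f, h}  B5 = {a, h}  B6 = {b, e}  B7 = {c, f}
Tree: B1–B2, B1–B3, B1–B4, B3–B5, B2–B6, B4–B7
The largest bag has 2 vertices, giving width 1; this decomposition certifies tw(G) ≤ 1. Since G has at least one edge (e.g. b–h), it is not an edgeless graph, so tw(G) ≥ 1. The upper and lower bounds meet at 1, so that is the treewidth.

1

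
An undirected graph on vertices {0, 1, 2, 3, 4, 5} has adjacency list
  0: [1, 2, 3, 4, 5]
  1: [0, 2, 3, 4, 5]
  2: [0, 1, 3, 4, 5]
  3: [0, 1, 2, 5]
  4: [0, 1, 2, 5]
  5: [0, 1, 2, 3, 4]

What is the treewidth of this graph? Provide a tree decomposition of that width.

Each bag holds 5 vertices, so the decomposition has width 4, which upper-bounds the treewidth. Conversely, {0, 1, 2, 3, 5} is a clique of size 5, and the vertices of any clique must share a bag in every tree decomposition; so some bag has ≥ 5 vertices and tw(G) ≥ 4. The upper and lower bounds meet at 4, so that is the treewidth.

Treewidth 4.
Bags: B1 = {0, 1, 2, 3, 5}  B2 = {0, 1, 2, 4, 5}
Tree: B1–B2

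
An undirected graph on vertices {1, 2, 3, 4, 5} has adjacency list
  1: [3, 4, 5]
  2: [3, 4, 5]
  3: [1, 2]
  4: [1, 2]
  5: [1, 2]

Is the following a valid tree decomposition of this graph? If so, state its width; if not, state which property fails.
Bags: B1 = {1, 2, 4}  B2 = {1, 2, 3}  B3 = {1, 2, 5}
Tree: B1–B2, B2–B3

Every vertex of G appears in some bag (union = {1, 2, 3, 4, 5}); every edge is covered by a bag; and for each vertex v the set of bags containing v is connected in the bag tree. The decomposition is therefore valid. The largest bag has 3 vertices, so the width is 2.

Yes; width 2.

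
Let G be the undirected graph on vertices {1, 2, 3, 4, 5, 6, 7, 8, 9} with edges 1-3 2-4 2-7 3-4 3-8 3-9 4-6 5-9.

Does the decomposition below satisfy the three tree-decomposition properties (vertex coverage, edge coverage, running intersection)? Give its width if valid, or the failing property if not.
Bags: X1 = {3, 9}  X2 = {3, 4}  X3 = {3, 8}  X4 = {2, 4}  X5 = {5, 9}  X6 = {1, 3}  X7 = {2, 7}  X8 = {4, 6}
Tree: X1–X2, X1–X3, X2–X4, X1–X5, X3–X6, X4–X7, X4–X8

Vertex coverage: the bags together contain {1, 2, 3, 4, 5, 6, 7, 8, 9}, the full vertex set. Edge coverage: each edge of G has both endpoints in at least one bag. Running intersection: for every vertex, the bags containing it form a connected subtree. All three properties hold, so this is a valid tree decomposition of width max|bag| − 1 = 1, and hence tw(G) ≤ 1.

Yes; width 1.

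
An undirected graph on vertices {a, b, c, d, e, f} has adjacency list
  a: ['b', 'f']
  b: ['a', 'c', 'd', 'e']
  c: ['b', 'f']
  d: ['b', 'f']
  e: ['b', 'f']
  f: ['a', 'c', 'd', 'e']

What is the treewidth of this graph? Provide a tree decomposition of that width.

Treewidth 2.
One optimal decomposition is:
Bags: B1 = {b, c, f}  B2 = {b, d, f}  B3 = {a, b, f}  B4 = {b, e, f}
Tree: B1–B2, B2–B3, B3–B4

Each bag holds 3 vertices, so the decomposition has width 2, which upper-bounds the treewidth. Since c–f–d–b–c is a cycle in G, G is not acyclic. Forests are exactly the graphs of treewidth ≤ 1, so tw(G) ≥ 2. Hence tw(G) = 2 exactly.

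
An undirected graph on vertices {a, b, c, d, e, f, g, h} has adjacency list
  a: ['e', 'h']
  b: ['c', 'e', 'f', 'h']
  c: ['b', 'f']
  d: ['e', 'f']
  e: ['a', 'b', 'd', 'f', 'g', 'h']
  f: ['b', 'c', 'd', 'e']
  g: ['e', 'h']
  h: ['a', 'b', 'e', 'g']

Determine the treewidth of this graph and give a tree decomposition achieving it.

Each bag holds 3 vertices, so the decomposition has width 2, which upper-bounds the treewidth. For the lower bound, the 3 vertices {d, e, f} are pairwise adjacent, and any tree decomposition puts a clique entirely inside one bag — forcing width ≥ 2. Therefore the treewidth is 2.

Treewidth 2.
One optimal decomposition is:
Bags: B1 = {b, e, f}  B2 = {d, e, f}  B3 = {b, e, h}  B4 = {e, g, h}  B5 = {b, c, f}  B6 = {a, e, h}
Tree: B1–B2, B1–B3, B3–B4, B1–B5, B3–B6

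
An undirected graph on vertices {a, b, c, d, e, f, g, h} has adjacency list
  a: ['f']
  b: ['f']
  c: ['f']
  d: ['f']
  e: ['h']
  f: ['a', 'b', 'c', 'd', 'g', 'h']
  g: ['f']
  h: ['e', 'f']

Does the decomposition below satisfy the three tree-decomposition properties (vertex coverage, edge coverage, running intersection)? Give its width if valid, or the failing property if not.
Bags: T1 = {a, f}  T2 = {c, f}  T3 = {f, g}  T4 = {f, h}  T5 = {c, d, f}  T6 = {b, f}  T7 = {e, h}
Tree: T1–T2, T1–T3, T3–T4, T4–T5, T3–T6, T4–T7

A tree decomposition must satisfy three properties: every vertex lies in some bag; for every edge, both endpoints lie together in some bag; and for every vertex, the bags containing it form a connected subtree. Here bags containing vertex c are not connected in the tree, so the decomposition is invalid.

No — bags containing vertex c are not connected in the tree.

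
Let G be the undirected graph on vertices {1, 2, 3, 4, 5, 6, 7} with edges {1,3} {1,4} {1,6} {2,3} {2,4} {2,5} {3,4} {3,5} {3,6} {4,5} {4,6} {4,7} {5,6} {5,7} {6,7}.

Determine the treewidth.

3

A width-3 tree decomposition is:
Bags: B1 = {3, 4, 5, 6}  B2 = {2, 3, 4, 5}  B3 = {4, 5, 6, 7}  B4 = {1, 3, 4, 6}
Tree: B1–B2, B1–B3, B1–B4
Every bag has size at most 4, so the width is 4 − 1 = 3 and tw(G) ≤ 3. For the lower bound, the 4 vertices {1, 3, 4, 6} are pairwise adjacent, and any tree decomposition puts a clique entirely inside one bag — forcing width ≥ 3. The upper and lower bounds meet at 3, so that is the treewidth.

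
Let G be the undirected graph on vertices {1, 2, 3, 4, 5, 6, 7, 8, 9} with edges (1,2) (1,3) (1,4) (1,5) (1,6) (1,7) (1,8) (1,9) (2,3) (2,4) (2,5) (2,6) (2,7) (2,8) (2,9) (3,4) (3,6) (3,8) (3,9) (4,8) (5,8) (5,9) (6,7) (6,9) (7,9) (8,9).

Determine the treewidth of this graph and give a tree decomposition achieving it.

Treewidth 4.
One such decomposition:
Bags: B1 = {1, 2, 3, 6, 9}  B2 = {1, 2, 6, 7, 9}  B3 = {1, 2, 3, 8, 9}  B4 = {1, 2, 5, 8, 9}  B5 = {1, 2, 3, 4, 8}
Tree: B1–B2, B1–B3, B3–B4, B3–B5

Every bag has size at most 5, so the width is 5 − 1 = 4 and tw(G) ≤ 4. Conversely, {1, 2, 3, 8, 9} is a clique of size 5, and the vertices of any clique must share a bag in every tree decomposition; so some bag has ≥ 5 vertices and tw(G) ≥ 4. Therefore the treewidth is 4.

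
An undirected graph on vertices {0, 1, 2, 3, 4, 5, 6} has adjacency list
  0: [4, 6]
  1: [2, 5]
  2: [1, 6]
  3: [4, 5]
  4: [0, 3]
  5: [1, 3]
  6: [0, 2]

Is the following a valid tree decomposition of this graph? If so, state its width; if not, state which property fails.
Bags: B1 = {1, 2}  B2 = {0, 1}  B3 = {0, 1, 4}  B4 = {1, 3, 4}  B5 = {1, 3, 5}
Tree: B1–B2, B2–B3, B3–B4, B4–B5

A tree decomposition must satisfy three properties: every vertex lies in some bag; for every edge, both endpoints lie together in some bag; and for every vertex, the bags containing it form a connected subtree. Here vertex 6 appears in no bag, so the decomposition is invalid.

No — vertex 6 appears in no bag.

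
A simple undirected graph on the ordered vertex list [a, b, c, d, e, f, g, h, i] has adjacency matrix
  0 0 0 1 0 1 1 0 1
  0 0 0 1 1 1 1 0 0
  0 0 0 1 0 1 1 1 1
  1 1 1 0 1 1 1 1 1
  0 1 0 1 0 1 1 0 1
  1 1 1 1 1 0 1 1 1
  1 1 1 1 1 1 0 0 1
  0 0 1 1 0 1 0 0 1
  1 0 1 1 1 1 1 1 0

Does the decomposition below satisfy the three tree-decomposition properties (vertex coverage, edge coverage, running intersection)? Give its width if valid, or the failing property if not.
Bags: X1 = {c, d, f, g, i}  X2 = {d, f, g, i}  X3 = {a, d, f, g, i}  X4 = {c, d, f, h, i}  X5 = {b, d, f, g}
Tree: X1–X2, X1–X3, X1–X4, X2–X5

No — vertex e appears in no bag.

A tree decomposition must satisfy three properties: every vertex lies in some bag; for every edge, both endpoints lie together in some bag; and for every vertex, the bags containing it form a connected subtree. Here vertex e appears in no bag, so the decomposition is invalid.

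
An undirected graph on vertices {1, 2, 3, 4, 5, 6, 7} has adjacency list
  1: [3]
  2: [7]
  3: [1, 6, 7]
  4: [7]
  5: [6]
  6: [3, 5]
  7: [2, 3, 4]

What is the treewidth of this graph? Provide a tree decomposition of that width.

The largest bag has 2 vertices, giving width 1; this decomposition certifies tw(G) ≤ 1. Since G has at least one edge (e.g. 3–6), it is not an edgeless graph, so tw(G) ≥ 1. The upper and lower bounds meet at 1, so that is the treewidth.

Treewidth 1.
One such decomposition:
Bags: B1 = {3, 6}  B2 = {5, 6}  B3 = {1, 3}  B4 = {3, 7}  B5 = {4, 7}  B6 = {2, 7}
Tree: B1–B2, B1–B3, B1–B4, B4–B5, B4–B6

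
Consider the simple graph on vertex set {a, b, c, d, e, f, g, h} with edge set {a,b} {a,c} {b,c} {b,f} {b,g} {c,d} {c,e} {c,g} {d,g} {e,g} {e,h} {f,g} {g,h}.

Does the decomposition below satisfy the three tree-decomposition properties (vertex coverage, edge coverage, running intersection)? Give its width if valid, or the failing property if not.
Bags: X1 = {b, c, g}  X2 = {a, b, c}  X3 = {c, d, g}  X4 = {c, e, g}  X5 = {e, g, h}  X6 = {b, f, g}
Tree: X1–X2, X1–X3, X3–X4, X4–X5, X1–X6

Every vertex of G appears in some bag (union = {a, b, c, d, e, f, g, h}); every edge is covered by a bag; and for each vertex v the set of bags containing v is connected in the bag tree. The decomposition is therefore valid. The largest bag has 3 vertices, so the width is 2.

Yes; width 2.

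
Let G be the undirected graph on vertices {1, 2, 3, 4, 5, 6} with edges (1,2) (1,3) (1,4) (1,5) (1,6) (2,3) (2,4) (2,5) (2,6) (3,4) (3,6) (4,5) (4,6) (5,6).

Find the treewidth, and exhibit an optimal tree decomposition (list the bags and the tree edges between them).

Treewidth 4.
One optimal decomposition is:
Bags: B1 = {1, 2, 3, 4, 6}  B2 = {1, 2, 4, 5, 6}
Tree: B1–B2

The largest bag has 5 vertices, giving width 4; this decomposition certifies tw(G) ≤ 4. On the other hand G contains the 5-clique {1, 2, 3, 4, 6}. A clique must lie in a single bag of any decomposition, so no decomposition can have width below 4. Combining the bounds, tw(G) = 4.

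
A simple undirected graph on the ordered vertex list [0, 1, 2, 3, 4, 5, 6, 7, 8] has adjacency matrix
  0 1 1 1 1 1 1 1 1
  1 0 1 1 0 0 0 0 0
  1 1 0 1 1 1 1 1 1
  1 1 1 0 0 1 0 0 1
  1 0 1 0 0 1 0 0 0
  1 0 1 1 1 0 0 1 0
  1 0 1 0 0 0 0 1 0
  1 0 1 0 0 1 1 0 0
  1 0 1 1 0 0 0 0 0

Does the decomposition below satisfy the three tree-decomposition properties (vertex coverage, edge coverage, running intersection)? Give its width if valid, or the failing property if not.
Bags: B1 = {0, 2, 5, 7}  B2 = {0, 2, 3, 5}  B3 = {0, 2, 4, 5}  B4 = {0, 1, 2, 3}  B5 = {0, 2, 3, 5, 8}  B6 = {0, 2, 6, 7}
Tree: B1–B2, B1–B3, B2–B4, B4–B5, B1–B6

No — bags containing vertex 5 are not connected in the tree.

A tree decomposition must satisfy three properties: every vertex lies in some bag; for every edge, both endpoints lie together in some bag; and for every vertex, the bags containing it form a connected subtree. Here bags containing vertex 5 are not connected in the tree, so the decomposition is invalid.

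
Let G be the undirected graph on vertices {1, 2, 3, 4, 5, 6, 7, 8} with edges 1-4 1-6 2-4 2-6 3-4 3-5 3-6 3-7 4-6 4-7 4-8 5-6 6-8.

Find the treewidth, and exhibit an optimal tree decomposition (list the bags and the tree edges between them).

Treewidth 2.
One such decomposition:
Bags: B1 = {2, 4, 6}  B2 = {3, 4, 6}  B3 = {3, 5, 6}  B4 = {1, 4, 6}  B5 = {4, 6, 8}  B6 = {3, 4, 7}
Tree: B1–B2, B2–B3, B1–B4, B1–B5, B2–B6

The largest bag has 3 vertices, giving width 2; this decomposition certifies tw(G) ≤ 2. For the lower bound, the 3 vertices {4, 6, 8} are pairwise adjacent, and any tree decomposition puts a clique entirely inside one bag — forcing width ≥ 2. Combining the bounds, tw(G) = 2.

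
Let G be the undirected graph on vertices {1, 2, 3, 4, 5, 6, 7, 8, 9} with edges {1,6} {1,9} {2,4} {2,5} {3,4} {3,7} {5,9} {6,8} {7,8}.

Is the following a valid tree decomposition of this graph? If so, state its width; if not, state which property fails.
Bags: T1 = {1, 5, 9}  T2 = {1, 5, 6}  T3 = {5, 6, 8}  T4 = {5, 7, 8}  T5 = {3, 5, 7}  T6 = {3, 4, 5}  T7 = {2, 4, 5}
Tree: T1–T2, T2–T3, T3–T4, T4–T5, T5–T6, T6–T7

Yes; width 2.

Vertex coverage: the bags together contain {1, 2, 3, 4, 5, 6, 7, 8, 9}, the full vertex set. Edge coverage: each edge of G has both endpoints in at least one bag. Running intersection: for every vertex, the bags containing it form a connected subtree. All three properties hold, so this is a valid tree decomposition of width max|bag| − 1 = 2, and hence tw(G) ≤ 2.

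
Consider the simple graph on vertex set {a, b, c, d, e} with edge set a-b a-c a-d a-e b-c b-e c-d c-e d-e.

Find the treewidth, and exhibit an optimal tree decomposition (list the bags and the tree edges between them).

Treewidth 3.
Bags: B1 = {a, c, d, e}  B2 = {a, b, c, e}
Tree: B1–B2

The largest bag has 4 vertices, giving width 3; this decomposition certifies tw(G) ≤ 3. On the other hand G contains the 4-clique {a, c, d, e}. A clique must lie in a single bag of any decomposition, so no decomposition can have width below 3. Hence tw(G) = 3 exactly.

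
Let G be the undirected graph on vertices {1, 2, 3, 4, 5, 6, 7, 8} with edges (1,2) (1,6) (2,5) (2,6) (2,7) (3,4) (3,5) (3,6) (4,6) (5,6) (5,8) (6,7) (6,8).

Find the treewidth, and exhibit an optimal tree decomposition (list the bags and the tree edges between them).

The largest bag has 3 vertices, giving width 2; this decomposition certifies tw(G) ≤ 2. On the other hand G contains the 3-clique {5, 6, 8}. A clique must lie in a single bag of any decomposition, so no decomposition can have width below 2. Therefore the treewidth is 2.

Treewidth 2.
One optimal decomposition is:
Bags: B1 = {2, 5, 6}  B2 = {3, 5, 6}  B3 = {3, 4, 6}  B4 = {5, 6, 8}  B5 = {2, 6, 7}  B6 = {1, 2, 6}
Tree: B1–B2, B2–B3, B1–B4, B1–B5, B1–B6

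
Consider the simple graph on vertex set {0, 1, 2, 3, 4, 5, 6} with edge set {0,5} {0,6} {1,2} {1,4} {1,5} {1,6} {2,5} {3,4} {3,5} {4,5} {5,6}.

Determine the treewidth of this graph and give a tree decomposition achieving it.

Treewidth 2.
One optimal decomposition is:
Bags: B1 = {1, 4, 5}  B2 = {1, 5, 6}  B3 = {1, 2, 5}  B4 = {0, 5, 6}  B5 = {3, 4, 5}
Tree: B1–B2, B2–B3, B2–B4, B1–B5

Every bag has size at most 3, so the width is 3 − 1 = 2 and tw(G) ≤ 2. Conversely, {0, 5, 6} is a clique of size 3, and the vertices of any clique must share a bag in every tree decomposition; so some bag has ≥ 3 vertices and tw(G) ≥ 2. Therefore the treewidth is 2.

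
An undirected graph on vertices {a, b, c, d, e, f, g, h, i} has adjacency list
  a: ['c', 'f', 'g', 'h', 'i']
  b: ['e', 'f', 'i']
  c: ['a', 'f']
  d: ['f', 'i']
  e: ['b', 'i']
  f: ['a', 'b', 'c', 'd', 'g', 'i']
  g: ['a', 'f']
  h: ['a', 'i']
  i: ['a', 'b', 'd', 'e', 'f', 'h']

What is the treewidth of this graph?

A width-2 tree decomposition is:
Bags: B1 = {a, h, i}  B2 = {a, f, i}  B3 = {a, f, g}  B4 = {a, c, f}  B5 = {d, f, i}  B6 = {b, f, i}  B7 = {b, e, i}
Tree: B1–B2, B2–B3, B3–B4, B2–B5, B2–B6, B6–B7
Each bag holds 3 vertices, so the decomposition has width 2, which upper-bounds the treewidth. On the other hand G contains the 3-clique {b, e, i}. A clique must lie in a single bag of any decomposition, so no decomposition can have width below 2. Therefore the treewidth is 2.

2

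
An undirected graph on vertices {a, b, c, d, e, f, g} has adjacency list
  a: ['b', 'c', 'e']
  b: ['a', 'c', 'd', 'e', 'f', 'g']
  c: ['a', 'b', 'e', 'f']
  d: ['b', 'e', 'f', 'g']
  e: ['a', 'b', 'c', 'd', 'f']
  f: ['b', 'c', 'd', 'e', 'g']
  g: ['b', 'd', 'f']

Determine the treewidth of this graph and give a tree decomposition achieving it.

Every bag has size at most 4, so the width is 4 − 1 = 3 and tw(G) ≤ 3. Conversely, {a, b, c, e} is a clique of size 4, and the vertices of any clique must share a bag in every tree decomposition; so some bag has ≥ 4 vertices and tw(G) ≥ 3. The upper and lower bounds meet at 3, so that is the treewidth.

Treewidth 3.
Bags: B1 = {b, d, e, f}  B2 = {b, d, f, g}  B3 = {b, c, e, f}  B4 = {a, b, c, e}
Tree: B1–B2, B1–B3, B3–B4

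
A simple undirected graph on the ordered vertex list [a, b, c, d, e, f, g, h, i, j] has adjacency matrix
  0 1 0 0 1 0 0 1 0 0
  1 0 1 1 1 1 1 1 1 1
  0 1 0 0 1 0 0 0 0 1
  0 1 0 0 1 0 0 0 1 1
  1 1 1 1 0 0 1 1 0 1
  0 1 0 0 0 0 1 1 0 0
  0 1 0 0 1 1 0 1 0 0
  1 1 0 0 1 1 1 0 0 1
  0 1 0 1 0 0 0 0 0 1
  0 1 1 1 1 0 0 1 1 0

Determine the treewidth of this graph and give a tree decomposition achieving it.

The largest bag has 4 vertices, giving width 3; this decomposition certifies tw(G) ≤ 3. For the lower bound, the 4 vertices {b, d, e, j} are pairwise adjacent, and any tree decomposition puts a clique entirely inside one bag — forcing width ≥ 3. Combining the bounds, tw(G) = 3.

Treewidth 3.
One such decomposition:
Bags: B1 = {b, d, e, j}  B2 = {b, e, h, j}  B3 = {b, e, g, h}  B4 = {b, f, g, h}  B5 = {b, d, i, j}  B6 = {b, c, e, j}  B7 = {a, b, e, h}
Tree: B1–B2, B2–B3, B3–B4, B1–B5, B2–B6, B2–B7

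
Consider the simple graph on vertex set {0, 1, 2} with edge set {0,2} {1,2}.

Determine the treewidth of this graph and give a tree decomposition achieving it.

Treewidth 1.
Bags: B1 = {0, 2}  B2 = {1, 2}
Tree: B1–B2

Each bag holds 2 vertices, so the decomposition has width 1, which upper-bounds the treewidth. Since G has at least one edge (e.g. 2–0), it is not an edgeless graph, so tw(G) ≥ 1. The upper and lower bounds meet at 1, so that is the treewidth.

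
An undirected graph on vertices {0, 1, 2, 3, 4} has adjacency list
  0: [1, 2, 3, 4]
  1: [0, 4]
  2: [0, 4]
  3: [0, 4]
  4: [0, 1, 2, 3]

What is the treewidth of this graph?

2

A width-2 tree decomposition is:
Bags: B1 = {0, 2, 4}  B2 = {0, 1, 4}  B3 = {0, 3, 4}
Tree: B1–B2, B1–B3
Each bag holds 3 vertices, so the decomposition has width 2, which upper-bounds the treewidth. Conversely, {0, 1, 4} is a clique of size 3, and the vertices of any clique must share a bag in every tree decomposition; so some bag has ≥ 3 vertices and tw(G) ≥ 2. Therefore the treewidth is 2.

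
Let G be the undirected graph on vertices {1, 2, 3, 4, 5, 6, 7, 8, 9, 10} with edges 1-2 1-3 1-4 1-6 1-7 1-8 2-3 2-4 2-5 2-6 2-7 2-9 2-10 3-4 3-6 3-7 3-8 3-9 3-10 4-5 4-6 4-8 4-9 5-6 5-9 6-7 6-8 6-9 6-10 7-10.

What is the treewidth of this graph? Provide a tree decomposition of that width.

Treewidth 4.
One such decomposition:
Bags: B1 = {1, 2, 3, 4, 6}  B2 = {1, 3, 4, 6, 8}  B3 = {2, 3, 4, 6, 9}  B4 = {1, 2, 3, 6, 7}  B5 = {2, 4, 5, 6, 9}  B6 = {2, 3, 6, 7, 10}
Tree: B1–B2, B1–B3, B1–B4, B3–B5, B4–B6

Every bag has size at most 5, so the width is 5 − 1 = 4 and tw(G) ≤ 4. For the lower bound, the 5 vertices {1, 3, 4, 6, 8} are pairwise adjacent, and any tree decomposition puts a clique entirely inside one bag — forcing width ≥ 4. The upper and lower bounds meet at 4, so that is the treewidth.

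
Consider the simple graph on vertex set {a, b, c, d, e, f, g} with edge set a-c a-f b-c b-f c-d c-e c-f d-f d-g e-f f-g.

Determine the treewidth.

2

A width-2 tree decomposition is:
Bags: B1 = {c, e, f}  B2 = {a, c, f}  B3 = {c, d, f}  B4 = {d, f, g}  B5 = {b, c, f}
Tree: B1–B2, B1–B3, B3–B4, B3–B5
Each bag holds 3 vertices, so the decomposition has width 2, which upper-bounds the treewidth. On the other hand G contains the 3-clique {d, f, g}. A clique must lie in a single bag of any decomposition, so no decomposition can have width below 2. The upper and lower bounds meet at 2, so that is the treewidth.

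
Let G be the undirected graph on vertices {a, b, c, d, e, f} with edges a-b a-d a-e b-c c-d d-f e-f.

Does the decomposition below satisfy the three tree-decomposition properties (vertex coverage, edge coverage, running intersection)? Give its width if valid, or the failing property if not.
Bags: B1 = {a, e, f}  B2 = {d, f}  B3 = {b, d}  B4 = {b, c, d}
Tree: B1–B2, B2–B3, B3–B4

A tree decomposition must satisfy three properties: every vertex lies in some bag; for every edge, both endpoints lie together in some bag; and for every vertex, the bags containing it form a connected subtree. Here edge (a,d) lies in no bag, so the decomposition is invalid.

No — edge (a,d) lies in no bag.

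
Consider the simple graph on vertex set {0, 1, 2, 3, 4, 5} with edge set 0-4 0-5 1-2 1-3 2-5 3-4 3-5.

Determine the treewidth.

2

A width-2 tree decomposition is:
Bags: B1 = {1, 2, 5}  B2 = {1, 3, 5}  B3 = {0, 3, 5}  B4 = {0, 3, 4}
Tree: B1–B2, B2–B3, B3–B4
Each bag holds 3 vertices, so the decomposition has width 2, which upper-bounds the treewidth. For the lower bound, G contains the cycle 2–1–3–5–2, so G is not a forest; only forests have treewidth ≤ 1, hence tw(G) ≥ 2. Hence tw(G) = 2 exactly.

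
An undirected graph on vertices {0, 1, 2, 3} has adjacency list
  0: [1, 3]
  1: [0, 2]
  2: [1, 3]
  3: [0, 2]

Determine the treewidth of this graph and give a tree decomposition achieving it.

Treewidth 2.
Bags: B1 = {1, 2, 3}  B2 = {0, 1, 3}
Tree: B1–B2

Each bag holds 3 vertices, so the decomposition has width 2, which upper-bounds the treewidth. Since 3–2–1–0–3 is a cycle in G, G is not acyclic. Forests are exactly the graphs of treewidth ≤ 1, so tw(G) ≥ 2. Therefore the treewidth is 2.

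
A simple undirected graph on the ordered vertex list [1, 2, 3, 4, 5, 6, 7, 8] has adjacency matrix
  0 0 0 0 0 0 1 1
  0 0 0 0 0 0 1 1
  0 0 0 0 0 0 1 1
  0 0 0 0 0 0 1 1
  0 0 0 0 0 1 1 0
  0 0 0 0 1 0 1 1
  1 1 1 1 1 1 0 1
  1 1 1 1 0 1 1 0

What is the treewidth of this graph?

A width-2 tree decomposition is:
Bags: B1 = {6, 7, 8}  B2 = {1, 7, 8}  B3 = {5, 6, 7}  B4 = {3, 7, 8}  B5 = {4, 7, 8}  B6 = {2, 7, 8}
Tree: B1–B2, B1–B3, B1–B4, B2–B5, B1–B6
Every bag has size at most 3, so the width is 3 − 1 = 2 and tw(G) ≤ 2. Conversely, {1, 7, 8} is a clique of size 3, and the vertices of any clique must share a bag in every tree decomposition; so some bag has ≥ 3 vertices and tw(G) ≥ 2. Hence tw(G) = 2 exactly.

2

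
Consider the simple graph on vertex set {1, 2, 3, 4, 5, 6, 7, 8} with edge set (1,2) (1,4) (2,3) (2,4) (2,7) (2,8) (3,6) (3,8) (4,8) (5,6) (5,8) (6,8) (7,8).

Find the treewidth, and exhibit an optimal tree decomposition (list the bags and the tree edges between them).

Treewidth 2.
Bags: B1 = {2, 3, 8}  B2 = {3, 6, 8}  B3 = {5, 6, 8}  B4 = {2, 7, 8}  B5 = {2, 4, 8}  B6 = {1, 2, 4}
Tree: B1–B2, B2–B3, B1–B4, B1–B5, B5–B6

Each bag holds 3 vertices, so the decomposition has width 2, which upper-bounds the treewidth. On the other hand G contains the 3-clique {2, 3, 8}. A clique must lie in a single bag of any decomposition, so no decomposition can have width below 2. Hence tw(G) = 2 exactly.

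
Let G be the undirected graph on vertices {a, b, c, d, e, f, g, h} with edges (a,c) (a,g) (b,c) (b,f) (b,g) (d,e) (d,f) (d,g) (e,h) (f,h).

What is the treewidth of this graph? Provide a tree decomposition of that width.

Each bag holds 3 vertices, so the decomposition has width 2, which upper-bounds the treewidth. Since h–e–d–f–h is a cycle in G, G is not acyclic. Forests are exactly the graphs of treewidth ≤ 1, so tw(G) ≥ 2. Hence tw(G) = 2 exactly.

Treewidth 2.
Bags: B1 = {e, f, h}  B2 = {d, e, f}  B3 = {b, d, f}  B4 = {b, d, g}  B5 = {b, c, g}  B6 = {a, c, g}
Tree: B1–B2, B2–B3, B3–B4, B4–B5, B5–B6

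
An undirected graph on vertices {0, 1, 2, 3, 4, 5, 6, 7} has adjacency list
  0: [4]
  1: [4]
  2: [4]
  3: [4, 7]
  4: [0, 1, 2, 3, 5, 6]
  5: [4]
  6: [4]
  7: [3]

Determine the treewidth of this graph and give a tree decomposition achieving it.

Treewidth 1.
Bags: B1 = {2, 4}  B2 = {1, 4}  B3 = {3, 4}  B4 = {4, 6}  B5 = {4, 5}  B6 = {0, 4}  B7 = {3, 7}
Tree: B1–B2, B2–B3, B3–B4, B2–B5, B1–B6, B3–B7

Each bag holds 2 vertices, so the decomposition has width 1, which upper-bounds the treewidth. G has an edge, so its treewidth is at least 1. Combining the bounds, tw(G) = 1.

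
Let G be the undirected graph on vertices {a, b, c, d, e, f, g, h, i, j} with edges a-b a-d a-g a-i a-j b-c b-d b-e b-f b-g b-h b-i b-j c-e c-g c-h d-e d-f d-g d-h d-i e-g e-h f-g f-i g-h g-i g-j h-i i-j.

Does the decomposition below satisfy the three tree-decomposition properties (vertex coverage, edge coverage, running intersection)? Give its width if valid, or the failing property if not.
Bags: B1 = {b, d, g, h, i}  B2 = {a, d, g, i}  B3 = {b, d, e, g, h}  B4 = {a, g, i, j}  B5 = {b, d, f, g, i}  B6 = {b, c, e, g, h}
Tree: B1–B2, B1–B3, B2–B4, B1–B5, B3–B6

A tree decomposition must satisfy three properties: every vertex lies in some bag; for every edge, both endpoints lie together in some bag; and for every vertex, the bags containing it form a connected subtree. Here edge (b,a) lies in no bag, so the decomposition is invalid.

No — edge (b,a) lies in no bag.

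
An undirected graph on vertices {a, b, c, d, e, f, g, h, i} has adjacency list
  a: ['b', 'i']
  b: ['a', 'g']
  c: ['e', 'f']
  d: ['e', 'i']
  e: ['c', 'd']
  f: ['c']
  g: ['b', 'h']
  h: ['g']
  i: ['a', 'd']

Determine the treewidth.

A width-1 tree decomposition is:
Bags: B1 = {g, h}  B2 = {b, g}  B3 = {a, b}  B4 = {a, i}  B5 = {d, i}  B6 = {d, e}  B7 = {c, e}  B8 = {c, f}
Tree: B1–B2, B2–B3, B3–B4, B4–B5, B5–B6, B6–B7, B7–B8
Each bag holds 2 vertices, so the decomposition has width 1, which upper-bounds the treewidth. Since G has at least one edge (e.g. h–g), it is not an edgeless graph, so tw(G) ≥ 1. Combining the bounds, tw(G) = 1.

1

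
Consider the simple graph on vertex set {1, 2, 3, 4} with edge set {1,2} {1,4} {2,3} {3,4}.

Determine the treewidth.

A width-2 tree decomposition is:
Bags: B1 = {2, 3, 4}  B2 = {1, 2, 4}
Tree: B1–B2
Every bag has size at most 3, so the width is 3 − 1 = 2 and tw(G) ≤ 2. For the lower bound, G contains the cycle 2–3–4–1–2, so G is not a forest; only forests have treewidth ≤ 1, hence tw(G) ≥ 2. The upper and lower bounds meet at 2, so that is the treewidth.

2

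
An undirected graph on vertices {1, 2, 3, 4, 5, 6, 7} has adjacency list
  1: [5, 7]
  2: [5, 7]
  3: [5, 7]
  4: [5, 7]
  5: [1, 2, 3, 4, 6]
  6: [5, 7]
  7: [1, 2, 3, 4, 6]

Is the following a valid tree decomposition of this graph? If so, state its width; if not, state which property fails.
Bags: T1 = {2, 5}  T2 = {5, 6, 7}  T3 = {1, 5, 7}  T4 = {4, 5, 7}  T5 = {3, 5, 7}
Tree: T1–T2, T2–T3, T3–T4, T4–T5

A tree decomposition must satisfy three properties: every vertex lies in some bag; for every edge, both endpoints lie together in some bag; and for every vertex, the bags containing it form a connected subtree. Here edge (7,2) lies in no bag, so the decomposition is invalid.

No — edge (7,2) lies in no bag.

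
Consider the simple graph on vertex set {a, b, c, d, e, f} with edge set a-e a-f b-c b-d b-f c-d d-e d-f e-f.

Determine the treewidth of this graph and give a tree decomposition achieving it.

Treewidth 2.
One optimal decomposition is:
Bags: B1 = {d, e, f}  B2 = {a, e, f}  B3 = {b, d, f}  B4 = {b, c, d}
Tree: B1–B2, B1–B3, B3–B4

Every bag has size at most 3, so the width is 3 − 1 = 2 and tw(G) ≤ 2. For the lower bound, the 3 vertices {b, c, d} are pairwise adjacent, and any tree decomposition puts a clique entirely inside one bag — forcing width ≥ 2. Combining the bounds, tw(G) = 2.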